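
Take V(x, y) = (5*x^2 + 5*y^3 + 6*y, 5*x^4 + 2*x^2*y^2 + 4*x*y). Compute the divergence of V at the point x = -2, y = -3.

-76

∂V₁/∂x = 10*x
∂V₂/∂y = 4*x^2*y + 4*x
∇·V = 4*x^2*y + 14*x
At (-2, -3): -76.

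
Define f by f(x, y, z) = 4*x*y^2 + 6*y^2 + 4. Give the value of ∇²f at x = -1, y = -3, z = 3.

∂²f/∂x² = 0
∂²f/∂y² = 4*(2*x + 3)
∂²f/∂z² = 0
∇²f = 8*x + 12
At (-1, -3, 3): 4.

4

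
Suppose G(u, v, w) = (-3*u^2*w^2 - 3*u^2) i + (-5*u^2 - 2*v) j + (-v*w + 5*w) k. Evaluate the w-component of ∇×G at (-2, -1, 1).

(∇×G)_3 = ∂G₂/∂u − ∂G₁/∂v
= -10*u − (0)
= -10*u
At (-2, -1, 1): 20.

20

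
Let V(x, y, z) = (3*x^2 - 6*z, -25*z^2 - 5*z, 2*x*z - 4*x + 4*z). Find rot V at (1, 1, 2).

(∇×V)₁ = ∂V₃/∂y − ∂V₂/∂z = 50*z + 5
(∇×V)₂ = ∂V₁/∂z − ∂V₃/∂x = -2*z - 2
(∇×V)₃ = ∂V₂/∂x − ∂V₁/∂y = 0
∇×V = (50*z + 5, -2*z - 2, 0)
At (1, 1, 2): (105, -6, 0).

(105, -6, 0)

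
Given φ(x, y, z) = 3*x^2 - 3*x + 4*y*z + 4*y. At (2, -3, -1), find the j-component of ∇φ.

(∇φ)_2 = ∂φ/∂y = 4*z + 4
At (2, -3, -1): 0.

0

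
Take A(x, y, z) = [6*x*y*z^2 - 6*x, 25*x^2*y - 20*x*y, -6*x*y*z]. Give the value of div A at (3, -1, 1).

∂A₁/∂x = 6*y*z^2 - 6
∂A₂/∂y = 25*x^2 - 20*x
∂A₃/∂z = -6*x*y
∇·A = 25*x^2 - 6*x*y - 20*x + 6*y*z^2 - 6
At (3, -1, 1): 171.

171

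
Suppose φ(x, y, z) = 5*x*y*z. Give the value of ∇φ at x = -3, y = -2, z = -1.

(10, 15, 30)

∂φ/∂x = 5*y*z
∂φ/∂y = 5*x*z
∂φ/∂z = 5*x*y
∇φ = (5*y*z, 5*x*z, 5*x*y)
At (-3, -2, -1): (10, 15, 30).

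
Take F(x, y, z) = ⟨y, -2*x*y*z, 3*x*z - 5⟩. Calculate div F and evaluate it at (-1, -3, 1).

∂F₁/∂x = 0
∂F₂/∂y = -2*x*z
∂F₃/∂z = 3*x
∇·F = -2*x*z + 3*x
At (-1, -3, 1): -1.

-1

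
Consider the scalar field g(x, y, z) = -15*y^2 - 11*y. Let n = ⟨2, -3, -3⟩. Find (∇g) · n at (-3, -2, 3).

-147

∂g/∂x = 0
∂g/∂y = -30*y - 11
∂g/∂z = 0
∇g at (-3, -2, 3) = (0, 49, 0)
∇g · n = (0)(2) + (49)(-3) + (0)(-3) = -147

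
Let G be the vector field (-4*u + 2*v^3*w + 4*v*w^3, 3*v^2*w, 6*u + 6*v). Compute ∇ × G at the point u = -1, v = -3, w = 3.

(-21, -384, -270)

(∇×G)₁ = ∂G₃/∂v − ∂G₂/∂w = -3*v^2 + 6
(∇×G)₂ = ∂G₁/∂w − ∂G₃/∂u = 2*v^3 + 12*v*w^2 - 6
(∇×G)₃ = ∂G₂/∂u − ∂G₁/∂v = -6*v^2*w - 4*w^3
∇×G = (-3*v^2 + 6, 2*v^3 + 12*v*w^2 - 6, -6*v^2*w - 4*w^3)
At (-1, -3, 3): (-21, -384, -270).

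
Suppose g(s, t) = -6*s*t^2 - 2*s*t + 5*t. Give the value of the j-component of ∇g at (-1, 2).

31

(∇g)_2 = ∂g/∂t = -12*s*t - 2*s + 5
At (-1, 2): 31.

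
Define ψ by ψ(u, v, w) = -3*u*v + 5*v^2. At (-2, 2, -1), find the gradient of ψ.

∂ψ/∂u = -3*v
∂ψ/∂v = -3*u + 10*v
∂ψ/∂w = 0
∇ψ = (-3*v, -3*u + 10*v, 0)
At (-2, 2, -1): (-6, 26, 0).

(-6, 26, 0)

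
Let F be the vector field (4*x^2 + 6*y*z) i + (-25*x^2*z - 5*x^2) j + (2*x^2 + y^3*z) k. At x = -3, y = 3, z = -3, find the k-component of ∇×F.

(∇×F)_3 = ∂F₂/∂x − ∂F₁/∂y
= -50*x*z - 10*x − (6*z)
= -50*x*z - 10*x - 6*z
At (-3, 3, -3): -402.

-402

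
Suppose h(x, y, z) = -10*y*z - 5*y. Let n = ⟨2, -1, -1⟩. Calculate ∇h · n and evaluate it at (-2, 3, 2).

∂h/∂x = 0
∂h/∂y = -10*z - 5
∂h/∂z = -10*y
∇h at (-2, 3, 2) = (0, -25, -30)
∇h · n = (0)(2) + (-25)(-1) + (-30)(-1) = 55

55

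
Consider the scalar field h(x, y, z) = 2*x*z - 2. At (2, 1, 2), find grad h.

(4, 0, 4)

∂h/∂x = 2*z
∂h/∂y = 0
∂h/∂z = 2*x
∇h = (2*z, 0, 2*x)
At (2, 1, 2): (4, 0, 4).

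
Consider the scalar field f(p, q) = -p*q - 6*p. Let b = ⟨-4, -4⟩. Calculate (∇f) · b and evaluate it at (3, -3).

∂f/∂p = -q - 6
∂f/∂q = -p
∇f at (3, -3) = (-3, -3)
∇f · b = (-3)(-4) + (-3)(-4) = 24

24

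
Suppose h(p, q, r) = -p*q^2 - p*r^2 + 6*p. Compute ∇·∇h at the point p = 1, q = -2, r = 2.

-4

∂²h/∂p² = 0
∂²h/∂q² = -2*p
∂²h/∂r² = -2*p
∇²h = -4*p
At (1, -2, 2): -4.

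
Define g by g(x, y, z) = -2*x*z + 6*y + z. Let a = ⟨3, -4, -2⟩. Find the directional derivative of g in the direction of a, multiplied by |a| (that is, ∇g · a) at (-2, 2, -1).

∂g/∂x = -2*z
∂g/∂y = 6
∂g/∂z = -2*x + 1
∇g at (-2, 2, -1) = (2, 6, 5)
∇g · a = (2)(3) + (6)(-4) + (5)(-2) = -28

-28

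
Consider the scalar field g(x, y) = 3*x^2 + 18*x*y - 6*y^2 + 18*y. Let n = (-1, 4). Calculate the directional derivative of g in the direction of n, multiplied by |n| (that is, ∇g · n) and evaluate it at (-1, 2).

∂g/∂x = 6*x + 18*y
∂g/∂y = 18*x - 12*y + 18
∇g at (-1, 2) = (30, -24)
∇g · n = (30)(-1) + (-24)(4) = -126

-126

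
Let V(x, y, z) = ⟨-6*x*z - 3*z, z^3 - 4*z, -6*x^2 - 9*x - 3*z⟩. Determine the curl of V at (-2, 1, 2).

(∇×V)₁ = ∂V₃/∂y − ∂V₂/∂z = -3*z^2 + 4
(∇×V)₂ = ∂V₁/∂z − ∂V₃/∂x = 6*x + 6
(∇×V)₃ = ∂V₂/∂x − ∂V₁/∂y = 0
∇×V = (-3*z^2 + 4, 6*x + 6, 0)
At (-2, 1, 2): (-8, -6, 0).

(-8, -6, 0)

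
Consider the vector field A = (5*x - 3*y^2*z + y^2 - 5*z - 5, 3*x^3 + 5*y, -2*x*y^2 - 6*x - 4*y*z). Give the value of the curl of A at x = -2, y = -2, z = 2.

(∇×A)₁ = ∂A₃/∂y − ∂A₂/∂z = -4*x*y - 4*z
(∇×A)₂ = ∂A₁/∂z − ∂A₃/∂x = -y^2 + 1
(∇×A)₃ = ∂A₂/∂x − ∂A₁/∂y = 9*x^2 + 6*y*z - 2*y
∇×A = (-4*x*y - 4*z, -y^2 + 1, 9*x^2 + 6*y*z - 2*y)
At (-2, -2, 2): (-24, -3, 16).

(-24, -3, 16)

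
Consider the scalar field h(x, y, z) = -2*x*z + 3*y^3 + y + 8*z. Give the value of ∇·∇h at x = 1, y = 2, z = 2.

∂²h/∂x² = 0
∂²h/∂y² = 18*y
∂²h/∂z² = 0
∇²h = 18*y
At (1, 2, 2): 36.

36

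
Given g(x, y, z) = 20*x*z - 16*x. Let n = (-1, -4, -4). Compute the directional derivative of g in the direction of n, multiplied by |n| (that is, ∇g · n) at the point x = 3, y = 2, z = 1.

-244

∂g/∂x = 20*z - 16
∂g/∂y = 0
∂g/∂z = 20*x
∇g at (3, 2, 1) = (4, 0, 60)
∇g · n = (4)(-1) + (0)(-4) + (60)(-4) = -244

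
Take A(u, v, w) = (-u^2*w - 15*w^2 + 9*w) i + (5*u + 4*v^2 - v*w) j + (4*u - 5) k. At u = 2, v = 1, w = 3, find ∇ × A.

(1, -89, 5)

(∇×A)₁ = ∂A₃/∂v − ∂A₂/∂w = v
(∇×A)₂ = ∂A₁/∂w − ∂A₃/∂u = -u^2 - 30*w + 5
(∇×A)₃ = ∂A₂/∂u − ∂A₁/∂v = 5
∇×A = (v, -u^2 - 30*w + 5, 5)
At (2, 1, 3): (1, -89, 5).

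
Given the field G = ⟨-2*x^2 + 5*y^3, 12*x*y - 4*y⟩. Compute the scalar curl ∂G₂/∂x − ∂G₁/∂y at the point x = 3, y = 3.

-99

∂G₂/∂x = 12*y
∂G₁/∂y = 15*y^2
Scalar curl = -15*y^2 + 12*y
At (3, 3): -99.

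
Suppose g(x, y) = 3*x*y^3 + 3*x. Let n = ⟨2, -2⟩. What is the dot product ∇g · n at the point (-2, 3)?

∂g/∂x = 3*y^3 + 3
∂g/∂y = 9*x*y^2
∇g at (-2, 3) = (84, -162)
∇g · n = (84)(2) + (-162)(-2) = 492

492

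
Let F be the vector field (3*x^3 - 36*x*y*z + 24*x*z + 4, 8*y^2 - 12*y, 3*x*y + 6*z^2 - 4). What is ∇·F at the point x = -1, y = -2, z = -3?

∂F₁/∂x = 9*x^2 - 36*y*z + 24*z
∂F₂/∂y = 16*y - 12
∂F₃/∂z = 12*z
∇·F = 9*x^2 - 36*y*z + 16*y + 36*z - 12
At (-1, -2, -3): -359.

-359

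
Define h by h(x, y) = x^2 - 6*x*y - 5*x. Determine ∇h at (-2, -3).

∂h/∂x = 2*x - 6*y - 5
∂h/∂y = -6*x
∇h = (2*x - 6*y - 5, -6*x)
At (-2, -3): (9, 12).

(9, 12)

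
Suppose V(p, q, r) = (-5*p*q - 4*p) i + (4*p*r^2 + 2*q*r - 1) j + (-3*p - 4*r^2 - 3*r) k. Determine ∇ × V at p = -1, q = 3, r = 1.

(2, 3, -1)

(∇×V)₁ = ∂V₃/∂q − ∂V₂/∂r = -8*p*r - 2*q
(∇×V)₂ = ∂V₁/∂r − ∂V₃/∂p = 3
(∇×V)₃ = ∂V₂/∂p − ∂V₁/∂q = 5*p + 4*r^2
∇×V = (-8*p*r - 2*q, 3, 5*p + 4*r^2)
At (-1, 3, 1): (2, 3, -1).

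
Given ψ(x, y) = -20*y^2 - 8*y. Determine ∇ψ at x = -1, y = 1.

∂ψ/∂x = 0
∂ψ/∂y = -40*y - 8
∇ψ = (0, -40*y - 8)
At (-1, 1): (0, -48).

(0, -48)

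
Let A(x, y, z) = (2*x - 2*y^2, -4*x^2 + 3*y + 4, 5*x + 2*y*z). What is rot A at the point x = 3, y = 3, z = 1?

(2, -5, -12)

(∇×A)₁ = ∂A₃/∂y − ∂A₂/∂z = 2*z
(∇×A)₂ = ∂A₁/∂z − ∂A₃/∂x = -5
(∇×A)₃ = ∂A₂/∂x − ∂A₁/∂y = -8*x + 4*y
∇×A = (2*z, -5, -8*x + 4*y)
At (3, 3, 1): (2, -5, -12).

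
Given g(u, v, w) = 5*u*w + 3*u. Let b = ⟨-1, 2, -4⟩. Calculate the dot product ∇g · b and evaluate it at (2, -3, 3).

∂g/∂u = 5*w + 3
∂g/∂v = 0
∂g/∂w = 5*u
∇g at (2, -3, 3) = (18, 0, 10)
∇g · b = (18)(-1) + (0)(2) + (10)(-4) = -58

-58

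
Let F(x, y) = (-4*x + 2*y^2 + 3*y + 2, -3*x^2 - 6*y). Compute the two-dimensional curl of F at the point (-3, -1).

∂F₂/∂x = -6*x
∂F₁/∂y = 4*y + 3
Scalar curl = -6*x - 4*y - 3
At (-3, -1): 19.

19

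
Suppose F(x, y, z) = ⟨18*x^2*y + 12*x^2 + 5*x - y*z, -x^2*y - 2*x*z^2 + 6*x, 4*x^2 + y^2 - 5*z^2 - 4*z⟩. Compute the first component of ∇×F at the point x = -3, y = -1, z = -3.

34

(∇×F)_1 = ∂F₃/∂y − ∂F₂/∂z
= 2*y − (-4*x*z)
= 4*x*z + 2*y
At (-3, -1, -3): 34.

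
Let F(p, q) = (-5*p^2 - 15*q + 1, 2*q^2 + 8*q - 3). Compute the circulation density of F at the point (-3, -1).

∂F₂/∂p = 0
∂F₁/∂q = -15
Scalar curl = 15
At (-3, -1): 15.

15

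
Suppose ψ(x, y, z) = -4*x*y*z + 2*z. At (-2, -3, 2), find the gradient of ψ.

∂ψ/∂x = -4*y*z
∂ψ/∂y = -4*x*z
∂ψ/∂z = -4*x*y + 2
∇ψ = (-4*y*z, -4*x*z, -4*x*y + 2)
At (-2, -3, 2): (24, 16, -22).

(24, 16, -22)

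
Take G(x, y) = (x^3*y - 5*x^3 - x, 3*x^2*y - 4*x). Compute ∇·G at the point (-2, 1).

∂G₁/∂x = 3*x^2*y - 15*x^2 - 1
∂G₂/∂y = 3*x^2
∇·G = 3*x^2*y - 12*x^2 - 1
At (-2, 1): -37.

-37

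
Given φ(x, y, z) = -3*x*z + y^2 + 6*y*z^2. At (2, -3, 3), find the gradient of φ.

∂φ/∂x = -3*z
∂φ/∂y = 2*y + 6*z^2
∂φ/∂z = -3*x + 12*y*z
∇φ = (-3*z, 2*y + 6*z^2, -3*x + 12*y*z)
At (2, -3, 3): (-9, 48, -114).

(-9, 48, -114)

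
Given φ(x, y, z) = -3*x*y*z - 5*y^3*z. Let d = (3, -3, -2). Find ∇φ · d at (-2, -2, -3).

-596

∂φ/∂x = -3*y*z
∂φ/∂y = -3*x*z - 15*y^2*z
∂φ/∂z = -3*x*y - 5*y^3
∇φ at (-2, -2, -3) = (-18, 162, 28)
∇φ · d = (-18)(3) + (162)(-3) + (28)(-2) = -596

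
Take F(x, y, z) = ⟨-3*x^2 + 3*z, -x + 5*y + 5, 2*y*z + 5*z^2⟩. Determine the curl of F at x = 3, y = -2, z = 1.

(2, 3, -1)

(∇×F)₁ = ∂F₃/∂y − ∂F₂/∂z = 2*z
(∇×F)₂ = ∂F₁/∂z − ∂F₃/∂x = 3
(∇×F)₃ = ∂F₂/∂x − ∂F₁/∂y = -1
∇×F = (2*z, 3, -1)
At (3, -2, 1): (2, 3, -1).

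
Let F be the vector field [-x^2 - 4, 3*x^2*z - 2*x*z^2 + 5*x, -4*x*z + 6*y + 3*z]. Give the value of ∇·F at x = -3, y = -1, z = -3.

21

∂F₁/∂x = -2*x
∂F₂/∂y = 0
∂F₃/∂z = -4*x + 3
∇·F = -6*x + 3
At (-3, -1, -3): 21.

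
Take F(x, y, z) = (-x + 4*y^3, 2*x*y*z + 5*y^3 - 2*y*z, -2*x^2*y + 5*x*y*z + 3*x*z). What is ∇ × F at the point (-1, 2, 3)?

(∇×F)₁ = ∂F₃/∂y − ∂F₂/∂z = -2*x^2 - 2*x*y + 5*x*z + 2*y
(∇×F)₂ = ∂F₁/∂z − ∂F₃/∂x = 4*x*y - 5*y*z - 3*z
(∇×F)₃ = ∂F₂/∂x − ∂F₁/∂y = -12*y^2 + 2*y*z
∇×F = (-2*x^2 - 2*x*y + 5*x*z + 2*y, 4*x*y - 5*y*z - 3*z, -12*y^2 + 2*y*z)
At (-1, 2, 3): (-9, -47, -36).

(-9, -47, -36)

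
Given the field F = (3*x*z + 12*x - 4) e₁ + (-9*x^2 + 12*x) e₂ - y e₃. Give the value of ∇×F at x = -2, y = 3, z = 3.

(-1, -6, 48)

(∇×F)₁ = ∂F₃/∂y − ∂F₂/∂z = -1
(∇×F)₂ = ∂F₁/∂z − ∂F₃/∂x = 3*x
(∇×F)₃ = ∂F₂/∂x − ∂F₁/∂y = -18*x + 12
∇×F = (-1, 3*x, -18*x + 12)
At (-2, 3, 3): (-1, -6, 48).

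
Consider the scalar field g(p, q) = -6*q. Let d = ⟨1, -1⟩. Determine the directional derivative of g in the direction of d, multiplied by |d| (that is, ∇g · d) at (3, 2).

∂g/∂p = 0
∂g/∂q = -6
∇g at (3, 2) = (0, -6)
∇g · d = (0)(1) + (-6)(-1) = 6

6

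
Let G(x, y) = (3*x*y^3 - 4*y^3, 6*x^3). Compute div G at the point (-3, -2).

∂G₁/∂x = 3*y^3
∂G₂/∂y = 0
∇·G = 3*y^3
At (-3, -2): -24.

-24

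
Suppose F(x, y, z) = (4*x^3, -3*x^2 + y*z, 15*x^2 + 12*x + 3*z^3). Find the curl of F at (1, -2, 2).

(2, -42, -6)

(∇×F)₁ = ∂F₃/∂y − ∂F₂/∂z = -y
(∇×F)₂ = ∂F₁/∂z − ∂F₃/∂x = -30*x - 12
(∇×F)₃ = ∂F₂/∂x − ∂F₁/∂y = -6*x
∇×F = (-y, -30*x - 12, -6*x)
At (1, -2, 2): (2, -42, -6).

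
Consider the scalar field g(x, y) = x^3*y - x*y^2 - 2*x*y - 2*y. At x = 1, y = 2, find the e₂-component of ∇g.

-7

(∇g)_2 = ∂g/∂y = x^3 - 2*x*y - 2*x - 2
At (1, 2): -7.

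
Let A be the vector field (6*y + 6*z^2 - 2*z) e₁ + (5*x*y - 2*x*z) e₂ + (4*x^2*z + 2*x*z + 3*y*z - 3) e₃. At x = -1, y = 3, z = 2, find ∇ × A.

(4, 34, 5)

(∇×A)₁ = ∂A₃/∂y − ∂A₂/∂z = 2*x + 3*z
(∇×A)₂ = ∂A₁/∂z − ∂A₃/∂x = -8*x*z + 10*z - 2
(∇×A)₃ = ∂A₂/∂x − ∂A₁/∂y = 5*y - 2*z - 6
∇×A = (2*x + 3*z, -8*x*z + 10*z - 2, 5*y - 2*z - 6)
At (-1, 3, 2): (4, 34, 5).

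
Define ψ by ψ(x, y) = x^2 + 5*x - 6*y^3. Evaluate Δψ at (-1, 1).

∂²ψ/∂x² = 2
∂²ψ/∂y² = -36*y
∇²ψ = -36*y + 2
At (-1, 1): -34.

-34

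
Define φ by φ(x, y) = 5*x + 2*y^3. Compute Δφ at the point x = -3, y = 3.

∂²φ/∂x² = 0
∂²φ/∂y² = 12*y
∇²φ = 12*y
At (-3, 3): 36.

36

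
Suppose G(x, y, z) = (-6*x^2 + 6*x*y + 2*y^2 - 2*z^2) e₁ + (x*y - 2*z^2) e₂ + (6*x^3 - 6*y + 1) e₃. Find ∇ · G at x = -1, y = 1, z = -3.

∂G₁/∂x = -12*x + 6*y
∂G₂/∂y = x
∂G₃/∂z = 0
∇·G = -11*x + 6*y
At (-1, 1, -3): 17.

17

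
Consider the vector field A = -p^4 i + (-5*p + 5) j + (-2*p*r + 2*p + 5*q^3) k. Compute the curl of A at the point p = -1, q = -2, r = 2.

(∇×A)₁ = ∂A₃/∂q − ∂A₂/∂r = 15*q^2
(∇×A)₂ = ∂A₁/∂r − ∂A₃/∂p = 2*r - 2
(∇×A)₃ = ∂A₂/∂p − ∂A₁/∂q = -5
∇×A = (15*q^2, 2*r - 2, -5)
At (-1, -2, 2): (60, 2, -5).

(60, 2, -5)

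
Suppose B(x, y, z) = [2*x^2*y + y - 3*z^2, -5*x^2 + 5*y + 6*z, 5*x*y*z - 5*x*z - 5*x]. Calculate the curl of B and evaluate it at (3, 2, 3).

(39, -28, -49)

(∇×B)₁ = ∂B₃/∂y − ∂B₂/∂z = 5*x*z - 6
(∇×B)₂ = ∂B₁/∂z − ∂B₃/∂x = -5*y*z - z + 5
(∇×B)₃ = ∂B₂/∂x − ∂B₁/∂y = -2*x^2 - 10*x - 1
∇×B = (5*x*z - 6, -5*y*z - z + 5, -2*x^2 - 10*x - 1)
At (3, 2, 3): (39, -28, -49).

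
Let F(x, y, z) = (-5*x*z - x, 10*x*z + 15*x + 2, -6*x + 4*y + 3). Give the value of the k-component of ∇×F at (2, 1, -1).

(∇×F)_3 = ∂F₂/∂x − ∂F₁/∂y
= 10*z + 15 − (0)
= 10*z + 15
At (2, 1, -1): 5.

5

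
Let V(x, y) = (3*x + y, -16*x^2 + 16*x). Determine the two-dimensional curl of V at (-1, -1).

∂V₂/∂x = -32*x + 16
∂V₁/∂y = 1
Scalar curl = -32*x + 15
At (-1, -1): 47.

47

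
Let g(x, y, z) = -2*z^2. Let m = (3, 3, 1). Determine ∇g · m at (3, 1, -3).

∂g/∂x = 0
∂g/∂y = 0
∂g/∂z = -4*z
∇g at (3, 1, -3) = (0, 0, 12)
∇g · m = (0)(3) + (0)(3) + (12)(1) = 12

12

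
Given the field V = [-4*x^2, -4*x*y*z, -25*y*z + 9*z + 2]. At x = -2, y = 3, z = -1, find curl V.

(∇×V)₁ = ∂V₃/∂y − ∂V₂/∂z = 4*x*y - 25*z
(∇×V)₂ = ∂V₁/∂z − ∂V₃/∂x = 0
(∇×V)₃ = ∂V₂/∂x − ∂V₁/∂y = -4*y*z
∇×V = (4*x*y - 25*z, 0, -4*y*z)
At (-2, 3, -1): (1, 0, 12).

(1, 0, 12)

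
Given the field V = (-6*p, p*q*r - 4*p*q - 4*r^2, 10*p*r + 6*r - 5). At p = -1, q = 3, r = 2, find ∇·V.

∂V₁/∂p = -6
∂V₂/∂q = p*r - 4*p
∂V₃/∂r = 10*p + 6
∇·V = p*r + 6*p
At (-1, 3, 2): -8.

-8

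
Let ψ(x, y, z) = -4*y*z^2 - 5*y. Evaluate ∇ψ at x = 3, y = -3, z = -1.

(0, -9, -24)

∂ψ/∂x = 0
∂ψ/∂y = -4*z^2 - 5
∂ψ/∂z = -8*y*z
∇ψ = (0, -4*z^2 - 5, -8*y*z)
At (3, -3, -1): (0, -9, -24).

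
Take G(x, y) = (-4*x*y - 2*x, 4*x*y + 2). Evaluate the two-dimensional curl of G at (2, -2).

0

∂G₂/∂x = 4*y
∂G₁/∂y = -4*x
Scalar curl = 4*x + 4*y
At (2, -2): 0.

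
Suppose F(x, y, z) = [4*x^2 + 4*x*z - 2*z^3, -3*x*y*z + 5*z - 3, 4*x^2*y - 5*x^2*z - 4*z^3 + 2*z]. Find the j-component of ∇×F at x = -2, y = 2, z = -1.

(∇×F)_2 = ∂F₁/∂z − ∂F₃/∂x
= 4*x - 6*z^2 − (8*x*y - 10*x*z)
= -8*x*y + 10*x*z + 4*x - 6*z^2
At (-2, 2, -1): 38.

38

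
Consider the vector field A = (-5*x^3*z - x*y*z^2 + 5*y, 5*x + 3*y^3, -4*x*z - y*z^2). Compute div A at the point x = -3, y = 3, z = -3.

489

∂A₁/∂x = -15*x^2*z - y*z^2
∂A₂/∂y = 9*y^2
∂A₃/∂z = -4*x - 2*y*z
∇·A = -15*x^2*z - 4*x + 9*y^2 - y*z^2 - 2*y*z
At (-3, 3, -3): 489.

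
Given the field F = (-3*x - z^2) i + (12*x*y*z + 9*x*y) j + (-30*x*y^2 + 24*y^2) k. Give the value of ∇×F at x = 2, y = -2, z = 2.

(∇×F)₁ = ∂F₃/∂y − ∂F₂/∂z = -72*x*y + 48*y
(∇×F)₂ = ∂F₁/∂z − ∂F₃/∂x = 30*y^2 - 2*z
(∇×F)₃ = ∂F₂/∂x − ∂F₁/∂y = 12*y*z + 9*y
∇×F = (-72*x*y + 48*y, 30*y^2 - 2*z, 12*y*z + 9*y)
At (2, -2, 2): (192, 116, -66).

(192, 116, -66)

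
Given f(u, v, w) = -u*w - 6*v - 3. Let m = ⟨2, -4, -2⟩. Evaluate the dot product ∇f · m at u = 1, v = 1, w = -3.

32

∂f/∂u = -w
∂f/∂v = -6
∂f/∂w = -u
∇f at (1, 1, -3) = (3, -6, -1)
∇f · m = (3)(2) + (-6)(-4) + (-1)(-2) = 32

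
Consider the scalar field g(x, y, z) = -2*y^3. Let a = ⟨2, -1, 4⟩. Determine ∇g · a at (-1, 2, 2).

24

∂g/∂x = 0
∂g/∂y = -6*y^2
∂g/∂z = 0
∇g at (-1, 2, 2) = (0, -24, 0)
∇g · a = (0)(2) + (-24)(-1) + (0)(4) = 24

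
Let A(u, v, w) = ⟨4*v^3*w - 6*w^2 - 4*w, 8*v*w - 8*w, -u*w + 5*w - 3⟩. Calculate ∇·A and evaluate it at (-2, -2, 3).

∂A₁/∂u = 0
∂A₂/∂v = 8*w
∂A₃/∂w = -u + 5
∇·A = -u + 8*w + 5
At (-2, -2, 3): 31.

31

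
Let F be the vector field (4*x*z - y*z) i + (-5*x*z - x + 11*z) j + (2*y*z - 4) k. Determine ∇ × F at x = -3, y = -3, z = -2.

(-30, -9, 7)

(∇×F)₁ = ∂F₃/∂y − ∂F₂/∂z = 5*x + 2*z - 11
(∇×F)₂ = ∂F₁/∂z − ∂F₃/∂x = 4*x - y
(∇×F)₃ = ∂F₂/∂x − ∂F₁/∂y = -4*z - 1
∇×F = (5*x + 2*z - 11, 4*x - y, -4*z - 1)
At (-3, -3, -2): (-30, -9, 7).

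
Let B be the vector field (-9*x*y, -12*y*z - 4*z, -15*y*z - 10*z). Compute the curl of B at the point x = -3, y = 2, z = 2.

(-2, 0, -27)

(∇×B)₁ = ∂B₃/∂y − ∂B₂/∂z = 12*y - 15*z + 4
(∇×B)₂ = ∂B₁/∂z − ∂B₃/∂x = 0
(∇×B)₃ = ∂B₂/∂x − ∂B₁/∂y = 9*x
∇×B = (12*y - 15*z + 4, 0, 9*x)
At (-3, 2, 2): (-2, 0, -27).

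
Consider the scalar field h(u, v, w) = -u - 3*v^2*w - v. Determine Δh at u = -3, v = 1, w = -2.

∂²h/∂u² = 0
∂²h/∂v² = -6*w
∂²h/∂w² = 0
∇²h = -6*w
At (-3, 1, -2): 12.

12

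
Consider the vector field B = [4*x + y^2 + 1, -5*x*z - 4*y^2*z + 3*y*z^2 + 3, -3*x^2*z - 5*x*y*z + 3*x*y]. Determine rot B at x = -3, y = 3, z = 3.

(∇×B)₁ = ∂B₃/∂y − ∂B₂/∂z = -5*x*z + 8*x + 4*y^2 - 6*y*z
(∇×B)₂ = ∂B₁/∂z − ∂B₃/∂x = 6*x*z + 5*y*z - 3*y
(∇×B)₃ = ∂B₂/∂x − ∂B₁/∂y = -2*y - 5*z
∇×B = (-5*x*z + 8*x + 4*y^2 - 6*y*z, 6*x*z + 5*y*z - 3*y, -2*y - 5*z)
At (-3, 3, 3): (3, -18, -21).

(3, -18, -21)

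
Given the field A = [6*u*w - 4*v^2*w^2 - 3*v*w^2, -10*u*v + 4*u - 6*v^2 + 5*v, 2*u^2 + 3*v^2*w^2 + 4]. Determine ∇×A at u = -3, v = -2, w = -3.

(∇×A)₁ = ∂A₃/∂v − ∂A₂/∂w = 6*v*w^2
(∇×A)₂ = ∂A₁/∂w − ∂A₃/∂u = 2*u - 8*v^2*w - 6*v*w
(∇×A)₃ = ∂A₂/∂u − ∂A₁/∂v = 8*v*w^2 - 10*v + 3*w^2 + 4
∇×A = (6*v*w^2, 2*u - 8*v^2*w - 6*v*w, 8*v*w^2 - 10*v + 3*w^2 + 4)
At (-3, -2, -3): (-108, 54, -93).

(-108, 54, -93)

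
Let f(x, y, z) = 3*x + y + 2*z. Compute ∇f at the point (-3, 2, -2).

∂f/∂x = 3
∂f/∂y = 1
∂f/∂z = 2
∇f = (3, 1, 2)
At (-3, 2, -2): (3, 1, 2).

(3, 1, 2)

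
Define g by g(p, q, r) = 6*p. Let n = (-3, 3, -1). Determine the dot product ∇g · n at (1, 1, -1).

∂g/∂p = 6
∂g/∂q = 0
∂g/∂r = 0
∇g at (1, 1, -1) = (6, 0, 0)
∇g · n = (6)(-3) + (0)(3) + (0)(-1) = -18

-18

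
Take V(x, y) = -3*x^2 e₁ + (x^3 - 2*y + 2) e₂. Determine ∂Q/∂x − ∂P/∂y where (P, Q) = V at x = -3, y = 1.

27

∂V₂/∂x = 3*x^2
∂V₁/∂y = 0
Scalar curl = 3*x^2
At (-3, 1): 27.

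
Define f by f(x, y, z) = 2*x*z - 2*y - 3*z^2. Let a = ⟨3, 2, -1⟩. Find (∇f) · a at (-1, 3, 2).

22

∂f/∂x = 2*z
∂f/∂y = -2
∂f/∂z = 2*x - 6*z
∇f at (-1, 3, 2) = (4, -2, -14)
∇f · a = (4)(3) + (-2)(2) + (-14)(-1) = 22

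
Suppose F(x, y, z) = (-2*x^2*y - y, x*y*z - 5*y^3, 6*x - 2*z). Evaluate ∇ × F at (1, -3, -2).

(∇×F)₁ = ∂F₃/∂y − ∂F₂/∂z = -x*y
(∇×F)₂ = ∂F₁/∂z − ∂F₃/∂x = -6
(∇×F)₃ = ∂F₂/∂x − ∂F₁/∂y = 2*x^2 + y*z + 1
∇×F = (-x*y, -6, 2*x^2 + y*z + 1)
At (1, -3, -2): (3, -6, 9).

(3, -6, 9)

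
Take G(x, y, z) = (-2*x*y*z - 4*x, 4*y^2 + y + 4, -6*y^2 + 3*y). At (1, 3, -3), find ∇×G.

(∇×G)₁ = ∂G₃/∂y − ∂G₂/∂z = -12*y + 3
(∇×G)₂ = ∂G₁/∂z − ∂G₃/∂x = -2*x*y
(∇×G)₃ = ∂G₂/∂x − ∂G₁/∂y = 2*x*z
∇×G = (-12*y + 3, -2*x*y, 2*x*z)
At (1, 3, -3): (-33, -6, -6).

(-33, -6, -6)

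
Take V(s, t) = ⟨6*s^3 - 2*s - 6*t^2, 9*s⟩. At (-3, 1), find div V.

160

∂V₁/∂s = 18*s^2 - 2
∂V₂/∂t = 0
∇·V = 18*s^2 - 2
At (-3, 1): 160.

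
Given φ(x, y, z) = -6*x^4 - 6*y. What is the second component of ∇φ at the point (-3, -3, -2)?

(∇φ)_2 = ∂φ/∂y = -6
At (-3, -3, -2): -6.

-6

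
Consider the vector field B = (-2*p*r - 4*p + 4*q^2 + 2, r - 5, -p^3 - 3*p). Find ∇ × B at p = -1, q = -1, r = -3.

(-1, 8, 8)

(∇×B)₁ = ∂B₃/∂q − ∂B₂/∂r = -1
(∇×B)₂ = ∂B₁/∂r − ∂B₃/∂p = 3*p^2 - 2*p + 3
(∇×B)₃ = ∂B₂/∂p − ∂B₁/∂q = -8*q
∇×B = (-1, 3*p^2 - 2*p + 3, -8*q)
At (-1, -1, -3): (-1, 8, 8).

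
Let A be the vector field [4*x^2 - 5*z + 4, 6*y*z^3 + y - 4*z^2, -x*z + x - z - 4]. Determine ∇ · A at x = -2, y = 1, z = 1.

∂A₁/∂x = 8*x
∂A₂/∂y = 6*z^3 + 1
∂A₃/∂z = -x - 1
∇·A = 7*x + 6*z^3
At (-2, 1, 1): -8.

-8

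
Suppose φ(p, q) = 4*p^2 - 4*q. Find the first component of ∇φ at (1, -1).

8

(∇φ)_1 = ∂φ/∂p = 8*p
At (1, -1): 8.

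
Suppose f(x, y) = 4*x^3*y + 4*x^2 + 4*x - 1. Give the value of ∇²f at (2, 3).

152

∂²f/∂x² = 8*(3*x*y + 1)
∂²f/∂y² = 0
∇²f = 24*x*y + 8
At (2, 3): 152.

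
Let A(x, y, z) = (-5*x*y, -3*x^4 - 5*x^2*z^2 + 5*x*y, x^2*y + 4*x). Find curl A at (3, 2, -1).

(-81, -16, -329)

(∇×A)₁ = ∂A₃/∂y − ∂A₂/∂z = 10*x^2*z + x^2
(∇×A)₂ = ∂A₁/∂z − ∂A₃/∂x = -2*x*y - 4
(∇×A)₃ = ∂A₂/∂x − ∂A₁/∂y = -12*x^3 - 10*x*z^2 + 5*x + 5*y
∇×A = (10*x^2*z + x^2, -2*x*y - 4, -12*x^3 - 10*x*z^2 + 5*x + 5*y)
At (3, 2, -1): (-81, -16, -329).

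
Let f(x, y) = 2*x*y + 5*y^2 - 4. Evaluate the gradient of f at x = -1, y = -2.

∂f/∂x = 2*y
∂f/∂y = 2*x + 10*y
∇f = (2*y, 2*x + 10*y)
At (-1, -2): (-4, -22).

(-4, -22)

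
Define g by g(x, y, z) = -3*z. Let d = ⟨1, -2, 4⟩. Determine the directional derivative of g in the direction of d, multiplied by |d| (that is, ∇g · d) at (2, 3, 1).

-12

∂g/∂x = 0
∂g/∂y = 0
∂g/∂z = -3
∇g at (2, 3, 1) = (0, 0, -3)
∇g · d = (0)(1) + (0)(-2) + (-3)(4) = -12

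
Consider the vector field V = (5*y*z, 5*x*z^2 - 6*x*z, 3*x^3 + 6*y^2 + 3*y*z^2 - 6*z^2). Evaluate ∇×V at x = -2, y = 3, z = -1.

(∇×V)₁ = ∂V₃/∂y − ∂V₂/∂z = -10*x*z + 6*x + 12*y + 3*z^2
(∇×V)₂ = ∂V₁/∂z − ∂V₃/∂x = -9*x^2 + 5*y
(∇×V)₃ = ∂V₂/∂x − ∂V₁/∂y = 5*z^2 - 11*z
∇×V = (-10*x*z + 6*x + 12*y + 3*z^2, -9*x^2 + 5*y, 5*z^2 - 11*z)
At (-2, 3, -1): (7, -21, 16).

(7, -21, 16)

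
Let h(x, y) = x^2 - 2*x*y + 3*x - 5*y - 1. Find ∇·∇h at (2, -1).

∂²h/∂x² = 2
∂²h/∂y² = 0
∇²h = 2
At (2, -1): 2.

2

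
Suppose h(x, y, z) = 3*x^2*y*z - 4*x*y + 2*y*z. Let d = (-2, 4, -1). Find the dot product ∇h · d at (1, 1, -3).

-37

∂h/∂x = 6*x*y*z - 4*y
∂h/∂y = 3*x^2*z - 4*x + 2*z
∂h/∂z = 3*x^2*y + 2*y
∇h at (1, 1, -3) = (-22, -19, 5)
∇h · d = (-22)(-2) + (-19)(4) + (5)(-1) = -37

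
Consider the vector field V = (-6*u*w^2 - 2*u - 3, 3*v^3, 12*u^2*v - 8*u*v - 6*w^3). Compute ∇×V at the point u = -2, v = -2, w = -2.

(∇×V)₁ = ∂V₃/∂v − ∂V₂/∂w = 12*u^2 - 8*u
(∇×V)₂ = ∂V₁/∂w − ∂V₃/∂u = -24*u*v - 12*u*w + 8*v
(∇×V)₃ = ∂V₂/∂u − ∂V₁/∂v = 0
∇×V = (12*u^2 - 8*u, -24*u*v - 12*u*w + 8*v, 0)
At (-2, -2, -2): (64, -160, 0).

(64, -160, 0)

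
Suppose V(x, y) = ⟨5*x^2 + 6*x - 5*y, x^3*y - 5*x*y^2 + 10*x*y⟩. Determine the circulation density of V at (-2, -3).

-106

∂V₂/∂x = 3*x^2*y - 5*y^2 + 10*y
∂V₁/∂y = -5
Scalar curl = 3*x^2*y - 5*y^2 + 10*y + 5
At (-2, -3): -106.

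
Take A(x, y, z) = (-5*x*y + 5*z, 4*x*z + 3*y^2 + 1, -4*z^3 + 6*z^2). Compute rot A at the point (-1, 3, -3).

(∇×A)₁ = ∂A₃/∂y − ∂A₂/∂z = -4*x
(∇×A)₂ = ∂A₁/∂z − ∂A₃/∂x = 5
(∇×A)₃ = ∂A₂/∂x − ∂A₁/∂y = 5*x + 4*z
∇×A = (-4*x, 5, 5*x + 4*z)
At (-1, 3, -3): (4, 5, -17).

(4, 5, -17)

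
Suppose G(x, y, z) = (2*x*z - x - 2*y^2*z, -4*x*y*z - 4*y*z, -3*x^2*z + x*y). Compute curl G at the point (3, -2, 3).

(-29, 54, 0)

(∇×G)₁ = ∂G₃/∂y − ∂G₂/∂z = 4*x*y + x + 4*y
(∇×G)₂ = ∂G₁/∂z − ∂G₃/∂x = 6*x*z + 2*x - 2*y^2 - y
(∇×G)₃ = ∂G₂/∂x − ∂G₁/∂y = 0
∇×G = (4*x*y + x + 4*y, 6*x*z + 2*x - 2*y^2 - y, 0)
At (3, -2, 3): (-29, 54, 0).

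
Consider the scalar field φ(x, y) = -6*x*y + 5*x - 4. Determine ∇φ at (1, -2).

(17, -6)

∂φ/∂x = -6*y + 5
∂φ/∂y = -6*x
∇φ = (-6*y + 5, -6*x)
At (1, -2): (17, -6).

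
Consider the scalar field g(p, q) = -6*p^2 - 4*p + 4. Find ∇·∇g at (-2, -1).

∂²g/∂p² = -12
∂²g/∂q² = 0
∇²g = -12
At (-2, -1): -12.

-12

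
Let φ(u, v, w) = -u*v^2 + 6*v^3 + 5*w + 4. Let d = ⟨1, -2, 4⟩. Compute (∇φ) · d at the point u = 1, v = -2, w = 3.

∂φ/∂u = -v^2
∂φ/∂v = -2*u*v + 18*v^2
∂φ/∂w = 5
∇φ at (1, -2, 3) = (-4, 76, 5)
∇φ · d = (-4)(1) + (76)(-2) + (5)(4) = -136

-136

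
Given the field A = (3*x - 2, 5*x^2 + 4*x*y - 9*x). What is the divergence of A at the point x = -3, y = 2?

∂A₁/∂x = 3
∂A₂/∂y = 4*x
∇·A = 4*x + 3
At (-3, 2): -9.

-9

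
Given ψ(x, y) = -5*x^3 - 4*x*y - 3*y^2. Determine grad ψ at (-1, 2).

∂ψ/∂x = -15*x^2 - 4*y
∂ψ/∂y = -4*x - 6*y
∇ψ = (-15*x^2 - 4*y, -4*x - 6*y)
At (-1, 2): (-23, -8).

(-23, -8)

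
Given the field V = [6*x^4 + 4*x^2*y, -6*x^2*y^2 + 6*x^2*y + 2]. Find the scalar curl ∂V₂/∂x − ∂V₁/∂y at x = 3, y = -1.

-108

∂V₂/∂x = -12*x*y^2 + 12*x*y
∂V₁/∂y = 4*x^2
Scalar curl = -4*x^2 - 12*x*y^2 + 12*x*y
At (3, -1): -108.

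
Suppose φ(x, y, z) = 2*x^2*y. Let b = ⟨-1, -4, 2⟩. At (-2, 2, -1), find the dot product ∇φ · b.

∂φ/∂x = 4*x*y
∂φ/∂y = 2*x^2
∂φ/∂z = 0
∇φ at (-2, 2, -1) = (-16, 8, 0)
∇φ · b = (-16)(-1) + (8)(-4) + (0)(2) = -16

-16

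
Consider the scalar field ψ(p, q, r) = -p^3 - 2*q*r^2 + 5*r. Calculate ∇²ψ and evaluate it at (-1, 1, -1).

∂²ψ/∂p² = -6*p
∂²ψ/∂q² = 0
∂²ψ/∂r² = -4*q
∇²ψ = -6*p - 4*q
At (-1, 1, -1): 2.

2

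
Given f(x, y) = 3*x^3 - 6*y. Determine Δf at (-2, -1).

-36

∂²f/∂x² = 18*x
∂²f/∂y² = 0
∇²f = 18*x
At (-2, -1): -36.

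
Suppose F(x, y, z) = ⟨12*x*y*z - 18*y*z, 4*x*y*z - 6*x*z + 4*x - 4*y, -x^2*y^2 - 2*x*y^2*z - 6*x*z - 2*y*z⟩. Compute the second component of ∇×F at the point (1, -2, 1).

34

(∇×F)_2 = ∂F₁/∂z − ∂F₃/∂x
= 12*x*y - 18*y − (-2*x*y^2 - 2*y^2*z - 6*z)
= 2*x*y^2 + 12*x*y + 2*y^2*z - 18*y + 6*z
At (1, -2, 1): 34.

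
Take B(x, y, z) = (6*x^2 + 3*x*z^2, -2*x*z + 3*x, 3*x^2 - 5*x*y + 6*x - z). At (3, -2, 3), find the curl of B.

(∇×B)₁ = ∂B₃/∂y − ∂B₂/∂z = -3*x
(∇×B)₂ = ∂B₁/∂z − ∂B₃/∂x = 6*x*z - 6*x + 5*y - 6
(∇×B)₃ = ∂B₂/∂x − ∂B₁/∂y = -2*z + 3
∇×B = (-3*x, 6*x*z - 6*x + 5*y - 6, -2*z + 3)
At (3, -2, 3): (-9, 20, -3).

(-9, 20, -3)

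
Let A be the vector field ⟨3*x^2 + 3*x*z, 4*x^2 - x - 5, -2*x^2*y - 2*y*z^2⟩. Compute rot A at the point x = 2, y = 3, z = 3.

(-26, 30, 15)

(∇×A)₁ = ∂A₃/∂y − ∂A₂/∂z = -2*x^2 - 2*z^2
(∇×A)₂ = ∂A₁/∂z − ∂A₃/∂x = 4*x*y + 3*x
(∇×A)₃ = ∂A₂/∂x − ∂A₁/∂y = 8*x - 1
∇×A = (-2*x^2 - 2*z^2, 4*x*y + 3*x, 8*x - 1)
At (2, 3, 3): (-26, 30, 15).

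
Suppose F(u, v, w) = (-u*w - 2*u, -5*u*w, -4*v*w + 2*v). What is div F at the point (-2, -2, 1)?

∂F₁/∂u = -w - 2
∂F₂/∂v = 0
∂F₃/∂w = -4*v
∇·F = -4*v - w - 2
At (-2, -2, 1): 5.

5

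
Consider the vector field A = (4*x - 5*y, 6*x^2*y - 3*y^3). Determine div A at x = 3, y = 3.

∂A₁/∂x = 4
∂A₂/∂y = 6*x^2 - 9*y^2
∇·A = 6*x^2 - 9*y^2 + 4
At (3, 3): -23.

-23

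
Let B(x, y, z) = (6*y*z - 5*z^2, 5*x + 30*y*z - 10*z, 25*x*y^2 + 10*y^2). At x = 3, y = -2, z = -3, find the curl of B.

(-270, -82, 23)

(∇×B)₁ = ∂B₃/∂y − ∂B₂/∂z = 50*x*y - 10*y + 10
(∇×B)₂ = ∂B₁/∂z − ∂B₃/∂x = -25*y^2 + 6*y - 10*z
(∇×B)₃ = ∂B₂/∂x − ∂B₁/∂y = -6*z + 5
∇×B = (50*x*y - 10*y + 10, -25*y^2 + 6*y - 10*z, -6*z + 5)
At (3, -2, -3): (-270, -82, 23).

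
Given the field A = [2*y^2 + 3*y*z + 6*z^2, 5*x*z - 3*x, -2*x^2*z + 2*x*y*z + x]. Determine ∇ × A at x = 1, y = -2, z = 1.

(∇×A)₁ = ∂A₃/∂y − ∂A₂/∂z = 2*x*z - 5*x
(∇×A)₂ = ∂A₁/∂z − ∂A₃/∂x = 4*x*z - 2*y*z + 3*y + 12*z - 1
(∇×A)₃ = ∂A₂/∂x − ∂A₁/∂y = -4*y + 2*z - 3
∇×A = (2*x*z - 5*x, 4*x*z - 2*y*z + 3*y + 12*z - 1, -4*y + 2*z - 3)
At (1, -2, 1): (-3, 13, 7).

(-3, 13, 7)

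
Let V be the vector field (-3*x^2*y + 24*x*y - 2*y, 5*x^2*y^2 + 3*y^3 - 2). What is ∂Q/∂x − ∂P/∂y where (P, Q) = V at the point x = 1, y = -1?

-9

∂V₂/∂x = 10*x*y^2
∂V₁/∂y = -3*x^2 + 24*x - 2
Scalar curl = 3*x^2 + 10*x*y^2 - 24*x + 2
At (1, -1): -9.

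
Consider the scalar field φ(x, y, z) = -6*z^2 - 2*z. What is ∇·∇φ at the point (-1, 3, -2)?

-12

∂²φ/∂x² = 0
∂²φ/∂y² = 0
∂²φ/∂z² = -12
∇²φ = -12
At (-1, 3, -2): -12.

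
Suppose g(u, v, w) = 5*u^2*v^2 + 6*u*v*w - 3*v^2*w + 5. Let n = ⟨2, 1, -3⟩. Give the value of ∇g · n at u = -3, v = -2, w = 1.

∂g/∂u = 10*u*v^2 + 6*v*w
∂g/∂v = 10*u^2*v + 6*u*w - 6*v*w
∂g/∂w = 6*u*v - 3*v^2
∇g at (-3, -2, 1) = (-132, -186, 24)
∇g · n = (-132)(2) + (-186)(1) + (24)(-3) = -522

-522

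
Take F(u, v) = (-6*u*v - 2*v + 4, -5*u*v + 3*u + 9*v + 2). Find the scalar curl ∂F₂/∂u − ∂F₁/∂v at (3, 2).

13

∂F₂/∂u = -5*v + 3
∂F₁/∂v = -6*u - 2
Scalar curl = 6*u - 5*v + 5
At (3, 2): 13.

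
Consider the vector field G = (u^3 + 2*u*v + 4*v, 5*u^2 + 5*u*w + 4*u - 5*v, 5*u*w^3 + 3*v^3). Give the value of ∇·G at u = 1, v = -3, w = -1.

∂G₁/∂u = 3*u^2 + 2*v
∂G₂/∂v = -5
∂G₃/∂w = 15*u*w^2
∇·G = 3*u^2 + 15*u*w^2 + 2*v - 5
At (1, -3, -1): 7.

7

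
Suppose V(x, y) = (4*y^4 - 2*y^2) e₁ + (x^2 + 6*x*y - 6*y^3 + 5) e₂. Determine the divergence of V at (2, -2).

-60

∂V₁/∂x = 0
∂V₂/∂y = 6*x - 18*y^2
∇·V = 6*x - 18*y^2
At (2, -2): -60.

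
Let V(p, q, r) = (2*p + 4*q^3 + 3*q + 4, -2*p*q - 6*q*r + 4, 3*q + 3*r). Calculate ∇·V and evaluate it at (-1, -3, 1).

1

∂V₁/∂p = 2
∂V₂/∂q = -2*p - 6*r
∂V₃/∂r = 3
∇·V = -2*p - 6*r + 5
At (-1, -3, 1): 1.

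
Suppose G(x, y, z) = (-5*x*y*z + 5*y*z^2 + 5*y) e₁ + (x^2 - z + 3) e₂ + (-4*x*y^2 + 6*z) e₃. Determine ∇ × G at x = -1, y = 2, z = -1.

(17, 6, -7)

(∇×G)₁ = ∂G₃/∂y − ∂G₂/∂z = -8*x*y + 1
(∇×G)₂ = ∂G₁/∂z − ∂G₃/∂x = -5*x*y + 4*y^2 + 10*y*z
(∇×G)₃ = ∂G₂/∂x − ∂G₁/∂y = 5*x*z + 2*x - 5*z^2 - 5
∇×G = (-8*x*y + 1, -5*x*y + 4*y^2 + 10*y*z, 5*x*z + 2*x - 5*z^2 - 5)
At (-1, 2, -1): (17, 6, -7).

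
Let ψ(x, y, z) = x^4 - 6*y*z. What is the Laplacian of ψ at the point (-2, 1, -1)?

∂²ψ/∂x² = 12*x^2
∂²ψ/∂y² = 0
∂²ψ/∂z² = 0
∇²ψ = 12*x^2
At (-2, 1, -1): 48.

48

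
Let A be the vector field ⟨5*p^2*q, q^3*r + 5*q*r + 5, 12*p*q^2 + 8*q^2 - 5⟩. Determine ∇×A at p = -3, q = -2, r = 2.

(130, -48, -45)

(∇×A)₁ = ∂A₃/∂q − ∂A₂/∂r = 24*p*q - q^3 + 11*q
(∇×A)₂ = ∂A₁/∂r − ∂A₃/∂p = -12*q^2
(∇×A)₃ = ∂A₂/∂p − ∂A₁/∂q = -5*p^2
∇×A = (24*p*q - q^3 + 11*q, -12*q^2, -5*p^2)
At (-3, -2, 2): (130, -48, -45).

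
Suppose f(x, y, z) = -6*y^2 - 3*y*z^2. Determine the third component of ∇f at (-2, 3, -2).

36

(∇f)_3 = ∂f/∂z = -6*y*z
At (-2, 3, -2): 36.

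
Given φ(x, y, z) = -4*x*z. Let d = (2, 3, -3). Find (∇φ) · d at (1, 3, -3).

36

∂φ/∂x = -4*z
∂φ/∂y = 0
∂φ/∂z = -4*x
∇φ at (1, 3, -3) = (12, 0, -4)
∇φ · d = (12)(2) + (0)(3) + (-4)(-3) = 36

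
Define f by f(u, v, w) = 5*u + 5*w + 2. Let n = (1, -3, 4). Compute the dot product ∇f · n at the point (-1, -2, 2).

25

∂f/∂u = 5
∂f/∂v = 0
∂f/∂w = 5
∇f at (-1, -2, 2) = (5, 0, 5)
∇f · n = (5)(1) + (0)(-3) + (5)(4) = 25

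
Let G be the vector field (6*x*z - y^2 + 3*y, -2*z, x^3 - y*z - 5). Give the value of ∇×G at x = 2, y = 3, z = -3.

(∇×G)₁ = ∂G₃/∂y − ∂G₂/∂z = -z + 2
(∇×G)₂ = ∂G₁/∂z − ∂G₃/∂x = -3*x^2 + 6*x
(∇×G)₃ = ∂G₂/∂x − ∂G₁/∂y = 2*y - 3
∇×G = (-z + 2, -3*x^2 + 6*x, 2*y - 3)
At (2, 3, -3): (5, 0, 3).

(5, 0, 3)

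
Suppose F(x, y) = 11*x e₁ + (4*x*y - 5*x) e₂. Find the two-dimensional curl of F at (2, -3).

∂F₂/∂x = 4*y - 5
∂F₁/∂y = 0
Scalar curl = 4*y - 5
At (2, -3): -17.

-17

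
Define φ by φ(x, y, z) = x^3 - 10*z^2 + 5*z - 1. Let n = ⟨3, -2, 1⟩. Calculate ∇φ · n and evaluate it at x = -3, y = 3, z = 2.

∂φ/∂x = 3*x^2
∂φ/∂y = 0
∂φ/∂z = -20*z + 5
∇φ at (-3, 3, 2) = (27, 0, -35)
∇φ · n = (27)(3) + (0)(-2) + (-35)(1) = 46

46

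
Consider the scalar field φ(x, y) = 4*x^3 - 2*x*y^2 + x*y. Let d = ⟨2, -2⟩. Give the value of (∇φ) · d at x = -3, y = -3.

252

∂φ/∂x = 12*x^2 - 2*y^2 + y
∂φ/∂y = -4*x*y + x
∇φ at (-3, -3) = (87, -39)
∇φ · d = (87)(2) + (-39)(-2) = 252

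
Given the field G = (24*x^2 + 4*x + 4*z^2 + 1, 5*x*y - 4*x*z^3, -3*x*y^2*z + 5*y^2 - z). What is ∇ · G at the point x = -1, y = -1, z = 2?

∂G₁/∂x = 48*x + 4
∂G₂/∂y = 5*x
∂G₃/∂z = -3*x*y^2 - 1
∇·G = -3*x*y^2 + 53*x + 3
At (-1, -1, 2): -47.

-47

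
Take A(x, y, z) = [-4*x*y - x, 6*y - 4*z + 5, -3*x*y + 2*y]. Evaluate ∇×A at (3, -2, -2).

(∇×A)₁ = ∂A₃/∂y − ∂A₂/∂z = -3*x + 6
(∇×A)₂ = ∂A₁/∂z − ∂A₃/∂x = 3*y
(∇×A)₃ = ∂A₂/∂x − ∂A₁/∂y = 4*x
∇×A = (-3*x + 6, 3*y, 4*x)
At (3, -2, -2): (-3, -6, 12).

(-3, -6, 12)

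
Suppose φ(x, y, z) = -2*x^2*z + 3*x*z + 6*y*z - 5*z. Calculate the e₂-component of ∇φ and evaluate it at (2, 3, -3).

(∇φ)_2 = ∂φ/∂y = 6*z
At (2, 3, -3): -18.

-18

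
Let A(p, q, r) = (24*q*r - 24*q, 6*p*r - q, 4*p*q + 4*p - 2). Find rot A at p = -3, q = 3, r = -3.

(6, 56, 78)

(∇×A)₁ = ∂A₃/∂q − ∂A₂/∂r = -2*p
(∇×A)₂ = ∂A₁/∂r − ∂A₃/∂p = 20*q - 4
(∇×A)₃ = ∂A₂/∂p − ∂A₁/∂q = -18*r + 24
∇×A = (-2*p, 20*q - 4, -18*r + 24)
At (-3, 3, -3): (6, 56, 78).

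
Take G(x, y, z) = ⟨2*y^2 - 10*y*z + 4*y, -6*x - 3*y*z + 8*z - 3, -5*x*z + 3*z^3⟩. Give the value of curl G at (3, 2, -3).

(-2, -35, -48)

(∇×G)₁ = ∂G₃/∂y − ∂G₂/∂z = 3*y - 8
(∇×G)₂ = ∂G₁/∂z − ∂G₃/∂x = -10*y + 5*z
(∇×G)₃ = ∂G₂/∂x − ∂G₁/∂y = -4*y + 10*z - 10
∇×G = (3*y - 8, -10*y + 5*z, -4*y + 10*z - 10)
At (3, 2, -3): (-2, -35, -48).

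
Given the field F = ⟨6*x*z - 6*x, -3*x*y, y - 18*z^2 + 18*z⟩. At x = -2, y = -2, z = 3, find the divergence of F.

-72

∂F₁/∂x = 6*z - 6
∂F₂/∂y = -3*x
∂F₃/∂z = -36*z + 18
∇·F = -3*x - 30*z + 12
At (-2, -2, 3): -72.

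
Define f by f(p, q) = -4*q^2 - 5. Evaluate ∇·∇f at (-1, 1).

-8

∂²f/∂p² = 0
∂²f/∂q² = -8
∇²f = -8
At (-1, 1): -8.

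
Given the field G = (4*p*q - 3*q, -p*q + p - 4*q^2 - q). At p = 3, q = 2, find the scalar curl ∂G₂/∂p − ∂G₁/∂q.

∂G₂/∂p = -q + 1
∂G₁/∂q = 4*p - 3
Scalar curl = -4*p - q + 4
At (3, 2): -10.

-10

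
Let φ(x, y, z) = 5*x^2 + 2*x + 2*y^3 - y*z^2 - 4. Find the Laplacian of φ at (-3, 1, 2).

∂²φ/∂x² = 10
∂²φ/∂y² = 12*y
∂²φ/∂z² = -2*y
∇²φ = 10*y + 10
At (-3, 1, 2): 20.

20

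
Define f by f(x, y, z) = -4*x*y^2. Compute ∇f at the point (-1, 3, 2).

∂f/∂x = -4*y^2
∂f/∂y = -8*x*y
∂f/∂z = 0
∇f = (-4*y^2, -8*x*y, 0)
At (-1, 3, 2): (-36, 24, 0).

(-36, 24, 0)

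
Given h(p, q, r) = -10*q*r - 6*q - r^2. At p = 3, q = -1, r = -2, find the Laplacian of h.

-2

∂²h/∂p² = 0
∂²h/∂q² = 0
∂²h/∂r² = -2
∇²h = -2
At (3, -1, -2): -2.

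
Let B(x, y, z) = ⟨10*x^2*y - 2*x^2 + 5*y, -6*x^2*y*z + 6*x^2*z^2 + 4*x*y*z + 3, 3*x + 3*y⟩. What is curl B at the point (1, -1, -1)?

(∇×B)₁ = ∂B₃/∂y − ∂B₂/∂z = 6*x^2*y - 12*x^2*z - 4*x*y + 3
(∇×B)₂ = ∂B₁/∂z − ∂B₃/∂x = -3
(∇×B)₃ = ∂B₂/∂x − ∂B₁/∂y = -10*x^2 - 12*x*y*z + 12*x*z^2 + 4*y*z - 5
∇×B = (6*x^2*y - 12*x^2*z - 4*x*y + 3, -3, -10*x^2 - 12*x*y*z + 12*x*z^2 + 4*y*z - 5)
At (1, -1, -1): (13, -3, -11).

(13, -3, -11)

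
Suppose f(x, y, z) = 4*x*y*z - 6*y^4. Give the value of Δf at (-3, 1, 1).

-72

∂²f/∂x² = 0
∂²f/∂y² = -72*y^2
∂²f/∂z² = 0
∇²f = -72*y^2
At (-3, 1, 1): -72.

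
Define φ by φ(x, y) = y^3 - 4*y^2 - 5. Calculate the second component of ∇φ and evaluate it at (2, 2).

(∇φ)_2 = ∂φ/∂y = 3*y^2 - 8*y
At (2, 2): -4.

-4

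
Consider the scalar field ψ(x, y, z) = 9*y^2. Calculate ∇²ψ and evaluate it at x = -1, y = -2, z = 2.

∂²ψ/∂x² = 0
∂²ψ/∂y² = 18
∂²ψ/∂z² = 0
∇²ψ = 18
At (-1, -2, 2): 18.

18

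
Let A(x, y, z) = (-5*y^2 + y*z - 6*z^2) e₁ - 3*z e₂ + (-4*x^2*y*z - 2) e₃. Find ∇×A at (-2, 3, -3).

(51, 183, 33)

(∇×A)₁ = ∂A₃/∂y − ∂A₂/∂z = -4*x^2*z + 3
(∇×A)₂ = ∂A₁/∂z − ∂A₃/∂x = 8*x*y*z + y - 12*z
(∇×A)₃ = ∂A₂/∂x − ∂A₁/∂y = 10*y - z
∇×A = (-4*x^2*z + 3, 8*x*y*z + y - 12*z, 10*y - z)
At (-2, 3, -3): (51, 183, 33).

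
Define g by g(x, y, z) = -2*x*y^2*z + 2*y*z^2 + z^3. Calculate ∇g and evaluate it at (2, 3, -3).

∂g/∂x = -2*y^2*z
∂g/∂y = -4*x*y*z + 2*z^2
∂g/∂z = -2*x*y^2 + 4*y*z + 3*z^2
∇g = (-2*y^2*z, -4*x*y*z + 2*z^2, -2*x*y^2 + 4*y*z + 3*z^2)
At (2, 3, -3): (54, 90, -45).

(54, 90, -45)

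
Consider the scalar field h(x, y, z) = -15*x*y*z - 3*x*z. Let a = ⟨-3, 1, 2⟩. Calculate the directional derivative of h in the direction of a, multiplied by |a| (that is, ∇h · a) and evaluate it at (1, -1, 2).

-78

∂h/∂x = -15*y*z - 3*z
∂h/∂y = -15*x*z
∂h/∂z = -15*x*y - 3*x
∇h at (1, -1, 2) = (24, -30, 12)
∇h · a = (24)(-3) + (-30)(1) + (12)(2) = -78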